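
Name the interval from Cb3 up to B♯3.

doubly augmented seventh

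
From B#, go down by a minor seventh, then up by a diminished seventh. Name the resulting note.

B

A minor seventh down from B# is C## (letter C, 10 semitones down).
A diminished seventh up from C## is B (letter B, 9 semitones up).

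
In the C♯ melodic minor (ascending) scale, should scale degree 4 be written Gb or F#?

Each scale degree takes a distinct letter name. Degree 4 of a scale on C must use the letter F.
F# and Gb are enharmonically the same pitch, but only F# uses the letter F, so it is the correct spelling here.

F#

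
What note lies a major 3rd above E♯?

A third above E lands on the letter G.
A major third spans 4 semitones, so E# moves to pitch class 9. On the letter G that is G##.

G##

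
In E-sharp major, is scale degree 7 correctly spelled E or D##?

D##

Each scale degree takes a distinct letter name. Degree 7 of a scale on E must use the letter D.
D## and E are enharmonically the same pitch, but only D## uses the letter D, so it is the correct spelling here.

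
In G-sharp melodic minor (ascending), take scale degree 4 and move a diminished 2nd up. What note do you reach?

Db

Scale degree 4 of G# melodic minor (ascending) is C#.
A diminished second (0 semitones) above C# lands on the letter D, giving Db.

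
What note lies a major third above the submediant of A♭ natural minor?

Ab

The submediant of Ab natural minor is Fb.
A major third (4 semitones) above Fb lands on the letter A, giving Ab.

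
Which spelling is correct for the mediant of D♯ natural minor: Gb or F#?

F#

Each scale degree takes a distinct letter name. Degree 3 of a scale on D must use the letter F.
F# and Gb are enharmonically the same pitch, but only F# uses the letter F, so it is the correct spelling here.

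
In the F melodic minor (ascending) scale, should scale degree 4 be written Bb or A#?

Each scale degree takes a distinct letter name. Degree 4 of a scale on F must use the letter B.
Bb and A# are enharmonically the same pitch, but only Bb uses the letter B, so it is the correct spelling here.

Bb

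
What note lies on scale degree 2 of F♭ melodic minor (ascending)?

Degree 2 takes the letter 1 step above F, which is G.
In melodic minor (ascending), degree 2 sits 2 semitones above the tonic. Fb + 2 semitones is pitch class 6, spelled on G as Gb.

Gb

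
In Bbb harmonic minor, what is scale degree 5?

Fb

Degree 5 takes the letter 4 steps above B, which is F.
In harmonic minor, degree 5 sits 7 semitones above the tonic. Bbb + 7 semitones is pitch class 4, spelled on F as Fb.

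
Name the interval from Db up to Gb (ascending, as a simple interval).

perfect fourth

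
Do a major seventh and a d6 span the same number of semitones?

A major seventh spans 11 semitones; a diminished sixth spans 7.
The spans differ, so they are not enharmonic equivalents.

No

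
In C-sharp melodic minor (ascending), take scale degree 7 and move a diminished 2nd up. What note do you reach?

Scale degree 7 of C# melodic minor (ascending) is B#.
A diminished second (0 semitones) above B# lands on the letter C, giving C.

C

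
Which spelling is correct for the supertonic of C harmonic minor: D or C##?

D

Each scale degree takes a distinct letter name. Degree 2 of a scale on C must use the letter D.
D and C## are enharmonically the same pitch, but only D uses the letter D, so it is the correct spelling here.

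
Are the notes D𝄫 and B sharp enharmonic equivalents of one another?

Dbb = pitch class 0 and B# = pitch class 0 — the same pitch class, so they are enharmonic equivalents.

Yes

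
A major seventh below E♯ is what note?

F#

E down a major seventh is F, so the target letter is F.
From E#, a major seventh is 11 semitones down: F#.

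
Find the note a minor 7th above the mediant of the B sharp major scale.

The mediant of B# major is D##.
A minor seventh (10 semitones) above D## lands on the letter C, giving C##.

C##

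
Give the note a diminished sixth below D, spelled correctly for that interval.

F##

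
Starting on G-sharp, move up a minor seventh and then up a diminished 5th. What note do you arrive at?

A minor seventh up from G# is F# (letter F, 10 semitones up).
A diminished fifth up from F# is C (letter C, 6 semitones up).

C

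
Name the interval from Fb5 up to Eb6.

The letter names run F→E, a span of 6 letter steps, so the interval is some kind of seventh.
Fb to Eb is 11 semitones. A major seventh is 11, so 11 makes it major.

major seventh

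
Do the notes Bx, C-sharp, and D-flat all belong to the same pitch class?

Yes

B## = pitch class 1 and C# = pitch class 1 and Db = pitch class 1 — the same pitch class, so they are enharmonic equivalents.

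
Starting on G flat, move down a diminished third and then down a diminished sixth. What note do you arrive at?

G##

A diminished third down from Gb is E (letter E, 2 semitones down).
A diminished sixth down from E is G## (letter G, 7 semitones down).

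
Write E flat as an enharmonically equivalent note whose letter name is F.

Fbb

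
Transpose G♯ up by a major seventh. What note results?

A seventh above G lands on the letter F.
A major seventh spans 11 semitones, so G# moves to pitch class 7. On the letter F that is F##.

F##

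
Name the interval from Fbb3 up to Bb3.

doubly augmented fourth

The letter names run F→B, a span of 3 letter steps, so the interval is some kind of fourth.
Fbb to Bb is 7 semitones. A perfect fourth is 5, so 7 makes it doubly augmented.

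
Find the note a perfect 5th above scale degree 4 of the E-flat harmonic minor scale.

Eb

Scale degree 4 of Eb harmonic minor is Ab.
A perfect fifth (7 semitones) above Ab lands on the letter E, giving Eb.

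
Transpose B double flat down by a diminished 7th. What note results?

C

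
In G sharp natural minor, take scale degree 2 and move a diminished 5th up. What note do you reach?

Scale degree 2 of G# natural minor is A#.
A diminished fifth (6 semitones) above A# lands on the letter E, giving E.

E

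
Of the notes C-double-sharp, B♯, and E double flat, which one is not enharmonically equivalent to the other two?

In 12-tone equal temperament, enharmonic equivalents share a pitch class. C## is pitch class 2; B# is pitch class 0; Ebb is pitch class 2.
C## and Ebb share pitch class 2, while B# is pitch class 0.

B#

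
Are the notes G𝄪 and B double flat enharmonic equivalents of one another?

Yes

G## = pitch class 9 and Bbb = pitch class 9 — the same pitch class, so they are enharmonic equivalents.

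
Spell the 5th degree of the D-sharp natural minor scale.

A#

Degree 5 takes the letter 4 steps above D, which is A.
In natural minor, degree 5 sits 7 semitones above the tonic. D# + 7 semitones is pitch class 10, spelled on A as A#.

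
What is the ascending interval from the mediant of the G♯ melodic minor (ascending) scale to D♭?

diminished third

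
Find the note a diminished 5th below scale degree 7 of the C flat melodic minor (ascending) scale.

Scale degree 7 of Cb melodic minor (ascending) is Bb.
A diminished fifth (6 semitones) below Bb lands on the letter E, giving E.

E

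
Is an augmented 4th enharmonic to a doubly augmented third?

An augmented fourth spans 6 semitones; a doubly augmented third spans 6.
They are enharmonically equivalent.

Yes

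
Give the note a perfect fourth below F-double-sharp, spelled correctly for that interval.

F down a perfect fourth is C, so the target letter is C.
From F##, a perfect fourth is 5 semitones down: C##.

C##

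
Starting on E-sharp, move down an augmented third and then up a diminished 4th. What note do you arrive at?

Fb

An augmented third down from E# is C (letter C, 5 semitones down).
A diminished fourth up from C is Fb (letter F, 4 semitones up).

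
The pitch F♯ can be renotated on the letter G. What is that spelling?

Gb

Plain G sits 1 semitone above F#, so on the letter G the same pitch needs a flat: Gb.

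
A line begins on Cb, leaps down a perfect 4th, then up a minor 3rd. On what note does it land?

A perfect fourth down from Cb is Gb (letter G, 5 semitones down).
A minor third up from Gb is Bbb (letter B, 3 semitones up).

Bbb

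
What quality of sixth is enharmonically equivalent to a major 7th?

doubly augmented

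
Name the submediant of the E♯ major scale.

C##

Degree 6 takes the letter 5 steps above E, which is C.
In major, degree 6 sits 9 semitones above the tonic. E# + 9 semitones is pitch class 2, spelled on C as C##.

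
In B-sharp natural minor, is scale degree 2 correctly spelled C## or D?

C##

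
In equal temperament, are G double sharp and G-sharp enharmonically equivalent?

No

Two spellings are enharmonically equivalent only if they share a pitch class.
Here G## → 9, G# → 8; 8 ≠ 9, so they are not.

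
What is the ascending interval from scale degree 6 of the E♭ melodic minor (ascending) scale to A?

Scale degree 6 of Eb melodic minor (ascending) is C.
C up to A: letters C→A make it a sixth; 9 semitones makes it major.

major sixth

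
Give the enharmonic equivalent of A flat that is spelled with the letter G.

G#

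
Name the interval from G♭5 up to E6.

augmented sixth

The letter names run G→E, a span of 5 letter steps, so the interval is some kind of sixth.
Gb to E is 10 semitones. A major sixth is 9, so 10 makes it augmented.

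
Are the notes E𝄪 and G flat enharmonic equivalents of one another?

E## is pitch class 6; Gb is pitch class 6.
All spellings map to pitch class 6, so they are enharmonically equivalent.

Yes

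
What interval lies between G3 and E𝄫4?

diminished sixth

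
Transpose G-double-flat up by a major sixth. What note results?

G up a major sixth is E, so the target letter is E.
From Gbb, a major sixth is 9 semitones up: Ebb.

Ebb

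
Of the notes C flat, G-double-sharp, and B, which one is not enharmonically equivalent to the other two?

In 12-tone equal temperament, enharmonic equivalents share a pitch class. Cb is pitch class 11; G## is pitch class 9; B is pitch class 11.
Cb and B share pitch class 11, while G## is pitch class 9.

G##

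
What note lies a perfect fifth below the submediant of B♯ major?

The submediant of B# major is G##.
A perfect fifth (7 semitones) below G## lands on the letter C, giving C##.

C##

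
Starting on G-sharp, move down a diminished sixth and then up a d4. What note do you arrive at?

E#

A diminished sixth down from G# is B## (letter B, 7 semitones down).
A diminished fourth up from B## is E# (letter E, 4 semitones up).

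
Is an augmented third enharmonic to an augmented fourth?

No

An augmented third spans 5 semitones; an augmented fourth spans 6.
The spans differ, so they are not enharmonic equivalents.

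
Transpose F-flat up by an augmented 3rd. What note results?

A

F up a major third is A, so the target letter is A.
From Fb, an augmented third is 5 semitones up: A.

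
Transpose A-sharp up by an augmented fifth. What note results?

E##

A fifth above A lands on the letter E.
An augmented fifth spans 8 semitones, so A# moves to pitch class 6. On the letter E that is E##.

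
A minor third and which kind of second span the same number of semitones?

augmented

A minor third spans 3 semitones.
A second spanning 3 semitones is augmented (the major second is 2).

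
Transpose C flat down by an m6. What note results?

C down a major sixth is Eb, so the target letter is E.
From Cb, a minor sixth is 8 semitones down: Eb.

Eb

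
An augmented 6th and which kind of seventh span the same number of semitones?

minor

An augmented sixth spans 10 semitones.
A seventh spanning 10 semitones is minor (the major seventh is 11).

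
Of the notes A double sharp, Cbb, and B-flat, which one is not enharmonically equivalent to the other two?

A##

In 12-tone equal temperament, enharmonic equivalents share a pitch class. A## is pitch class 11; Cbb is pitch class 10; Bb is pitch class 10.
Cbb and Bb share pitch class 10, while A## is pitch class 11.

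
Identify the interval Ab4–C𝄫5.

The letter names run A→C, a span of 2 letter steps, so the interval is some kind of third.
Ab to Cbb is 2 semitones. A major third is 4, so 2 makes it diminished.

diminished third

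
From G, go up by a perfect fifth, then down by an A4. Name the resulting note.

A perfect fifth up from G is D (letter D, 7 semitones up).
An augmented fourth down from D is Ab (letter A, 6 semitones down).

Ab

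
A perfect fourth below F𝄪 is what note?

C##

F down a perfect fourth is C, so the target letter is C.
From F##, a perfect fourth is 5 semitones down: C##.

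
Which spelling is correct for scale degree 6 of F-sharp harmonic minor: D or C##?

Each scale degree takes a distinct letter name. Degree 6 of a scale on F must use the letter D.
D and C## are enharmonically the same pitch, but only D uses the letter D, so it is the correct spelling here.

D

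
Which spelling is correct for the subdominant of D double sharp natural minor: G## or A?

G##

Each scale degree takes a distinct letter name. Degree 4 of a scale on D must use the letter G.
G## and A are enharmonically the same pitch, but only G## uses the letter G, so it is the correct spelling here.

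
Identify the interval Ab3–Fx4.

Counting letters A–B–C–D–E–F gives a sixth.
Ab→F## = 11 semitones, 2 wider than the major sixth (9), so doubly augmented.

doubly augmented sixth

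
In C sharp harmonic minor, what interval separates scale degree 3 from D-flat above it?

diminished seventh

Scale degree 3 of C# harmonic minor is E.
E up to Db: letters E→D make it a seventh; 9 semitones makes it diminished.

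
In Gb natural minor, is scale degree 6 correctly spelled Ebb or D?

Ebb

Each scale degree takes a distinct letter name. Degree 6 of a scale on G must use the letter E.
Ebb and D are enharmonically the same pitch, but only Ebb uses the letter E, so it is the correct spelling here.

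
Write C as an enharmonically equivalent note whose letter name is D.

C is pitch class 0. The letter D alone is pitch class 2.
To reach pitch class 0 from D requires an offset of -2 semitones, i.e. double flat: Dbb.

Dbb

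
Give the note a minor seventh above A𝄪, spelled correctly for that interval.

A seventh above A lands on the letter G.
A minor seventh spans 10 semitones, so A## moves to pitch class 9. On the letter G that is G##.

G##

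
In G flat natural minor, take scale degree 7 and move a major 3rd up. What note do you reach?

Scale degree 7 of Gb natural minor is Fb.
A major third (4 semitones) above Fb lands on the letter A, giving Ab.

Ab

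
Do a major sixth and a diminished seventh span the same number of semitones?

A major sixth spans 9 semitones; a diminished seventh spans 9.
They are enharmonically equivalent.

Yes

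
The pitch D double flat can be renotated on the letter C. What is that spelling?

C

Dbb is pitch class 0. The letter C alone is pitch class 0.
Pitch class 0 on C needs no accidental: C.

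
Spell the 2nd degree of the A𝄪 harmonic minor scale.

B##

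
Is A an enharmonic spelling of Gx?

Yes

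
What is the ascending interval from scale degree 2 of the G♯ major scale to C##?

major third

Scale degree 2 of G# major is A#.
A# up to C##: letters A→C make it a third; 4 semitones makes it major.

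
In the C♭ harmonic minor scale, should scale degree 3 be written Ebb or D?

Each scale degree takes a distinct letter name. Degree 3 of a scale on C must use the letter E.
Ebb and D are enharmonically the same pitch, but only Ebb uses the letter E, so it is the correct spelling here.

Ebb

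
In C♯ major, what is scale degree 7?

B#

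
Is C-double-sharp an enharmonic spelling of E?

No

Two spellings are enharmonically equivalent only if they share a pitch class.
Here C## → 2, E → 4; 2 ≠ 4, so they are not.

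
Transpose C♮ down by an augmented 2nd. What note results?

Bbb

A second below C lands on the letter B.
An augmented second spans 3 semitones, so C moves to pitch class 9. On the letter B that is Bbb.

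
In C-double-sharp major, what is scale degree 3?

Degree 3 takes the letter 2 steps above C, which is E.
In major, degree 3 sits 4 semitones above the tonic. C## + 4 semitones is pitch class 6, spelled on E as E##.

E##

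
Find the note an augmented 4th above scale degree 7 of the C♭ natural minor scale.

Scale degree 7 of Cb natural minor is Bbb.
An augmented fourth (6 semitones) above Bbb lands on the letter E, giving Eb.

Eb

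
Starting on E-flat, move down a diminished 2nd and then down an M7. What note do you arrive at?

A diminished second down from Eb is D# (letter D, 0 semitones down).
A major seventh down from D# is E (letter E, 11 semitones down).

E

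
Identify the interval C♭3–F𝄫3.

diminished fourth

Counting letters C–D–E–F gives a fourth.
Cb→Fbb = 4 semitones, 1 narrower than the perfect fourth (5), so diminished.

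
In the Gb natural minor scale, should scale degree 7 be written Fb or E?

Fb

Each scale degree takes a distinct letter name. Degree 7 of a scale on G must use the letter F.
Fb and E are enharmonically the same pitch, but only Fb uses the letter F, so it is the correct spelling here.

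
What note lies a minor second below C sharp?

B#

A second below C lands on the letter B.
A minor second spans 1 semitone, so C# moves to pitch class 0. On the letter B that is B#.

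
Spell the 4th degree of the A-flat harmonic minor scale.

Db

The Ab harmonic minor scale runs Ab Bb Cb Db Eb Fb G.
Degree 4 is Db.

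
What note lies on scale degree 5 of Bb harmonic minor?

Degree 5 takes the letter 4 steps above B, which is F.
In harmonic minor, degree 5 sits 7 semitones above the tonic. Bb + 7 semitones is pitch class 5, spelled on F as F.

F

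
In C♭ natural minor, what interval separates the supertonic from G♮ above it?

The supertonic of Cb natural minor is Db.
Db up to G: letters D→G make it a fourth; 6 semitones makes it augmented.

augmented fourth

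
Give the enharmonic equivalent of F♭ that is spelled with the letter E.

Plain E sits at the same pitch as Fb, so on the letter E the same pitch needs a natural: E.

E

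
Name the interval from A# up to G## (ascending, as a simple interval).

The letter names run A→G, a span of 6 letter steps, so the interval is some kind of seventh.
A# to G## is 11 semitones. A major seventh is 11, so 11 makes it major.

major seventh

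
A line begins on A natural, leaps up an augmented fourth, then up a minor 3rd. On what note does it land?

An augmented fourth up from A is D# (letter D, 6 semitones up).
A minor third up from D# is F# (letter F, 3 semitones up).

F#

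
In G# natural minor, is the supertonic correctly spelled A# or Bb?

Each scale degree takes a distinct letter name. Degree 2 of a scale on G must use the letter A.
A# and Bb are enharmonically the same pitch, but only A# uses the letter A, so it is the correct spelling here.

A#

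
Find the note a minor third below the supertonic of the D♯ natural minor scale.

C##

The supertonic of D# natural minor is E#.
A minor third (3 semitones) below E# lands on the letter C, giving C##.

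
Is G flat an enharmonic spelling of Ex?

Gb is pitch class 6; E## is pitch class 6.
All spellings map to pitch class 6, so they are enharmonically equivalent.

Yes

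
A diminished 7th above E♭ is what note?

A seventh above E lands on the letter D.
A diminished seventh spans 9 semitones, so Eb moves to pitch class 0. On the letter D that is Dbb.

Dbb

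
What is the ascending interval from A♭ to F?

major sixth

Counting letters A–B–C–D–E–F gives a sixth.
Ab→F = 9 semitones, exactly the major sixth.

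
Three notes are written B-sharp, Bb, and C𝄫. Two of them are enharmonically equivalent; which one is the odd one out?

In 12-tone equal temperament, enharmonic equivalents share a pitch class. B# is pitch class 0; Bb is pitch class 10; Cbb is pitch class 10.
Bb and Cbb share pitch class 10, while B# is pitch class 0.

B#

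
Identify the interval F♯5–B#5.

augmented fourth

Counting letters F–G–A–B gives a fourth.
F#→B# = 6 semitones, 1 wider than the perfect fourth (5), so augmented.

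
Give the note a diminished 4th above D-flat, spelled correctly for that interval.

A fourth above D lands on the letter G.
A diminished fourth spans 4 semitones, so Db moves to pitch class 5. On the letter G that is Gbb.

Gbb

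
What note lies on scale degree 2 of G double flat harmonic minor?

Abb

Degree 2 takes the letter 1 step above G, which is A.
In harmonic minor, degree 2 sits 2 semitones above the tonic. Gbb + 2 semitones is pitch class 7, spelled on A as Abb.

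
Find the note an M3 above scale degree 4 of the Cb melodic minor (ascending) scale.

Ab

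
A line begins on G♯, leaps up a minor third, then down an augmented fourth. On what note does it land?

F

A minor third up from G# is B (letter B, 3 semitones up).
An augmented fourth down from B is F (letter F, 6 semitones down).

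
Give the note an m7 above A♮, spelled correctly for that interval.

A seventh above A lands on the letter G.
A minor seventh spans 10 semitones, so A moves to pitch class 7. On the letter G that is G.

G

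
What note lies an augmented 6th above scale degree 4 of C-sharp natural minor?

Scale degree 4 of C# natural minor is F#.
An augmented sixth (10 semitones) above F# lands on the letter D, giving D##.

D##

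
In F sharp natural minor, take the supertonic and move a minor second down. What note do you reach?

F##

The supertonic of F# natural minor is G#.
A minor second (1 semitone) below G# lands on the letter F, giving F##.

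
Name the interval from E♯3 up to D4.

diminished seventh

The letter names run E→D, a span of 6 letter steps, so the interval is some kind of seventh.
E# to D is 9 semitones. A major seventh is 11, so 9 makes it diminished.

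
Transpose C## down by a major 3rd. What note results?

A#

A third below C lands on the letter A.
A major third spans 4 semitones, so C## moves to pitch class 10. On the letter A that is A#.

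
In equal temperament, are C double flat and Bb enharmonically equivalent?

Yes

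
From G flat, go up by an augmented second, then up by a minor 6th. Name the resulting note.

F

An augmented second up from Gb is A (letter A, 3 semitones up).
A minor sixth up from A is F (letter F, 8 semitones up).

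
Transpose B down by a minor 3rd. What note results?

G#

A third below B lands on the letter G.
A minor third spans 3 semitones, so B moves to pitch class 8. On the letter G that is G#.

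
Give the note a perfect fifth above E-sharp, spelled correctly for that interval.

B#

E up a perfect fifth is B, so the target letter is B.
From E#, a perfect fifth is 7 semitones up: B#.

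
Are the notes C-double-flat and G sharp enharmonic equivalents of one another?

Cbb is pitch class 10; G# is pitch class 8.
The pitch classes differ (10 vs. 8), so they are not enharmonic equivalents.

No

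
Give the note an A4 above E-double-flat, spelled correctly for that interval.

Ab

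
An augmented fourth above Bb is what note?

B up a perfect fourth is E, so the target letter is E.
From Bb, an augmented fourth is 6 semitones up: E.

E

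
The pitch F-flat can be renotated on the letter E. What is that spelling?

Fb is pitch class 4. The letter E alone is pitch class 4.
Pitch class 4 on E needs no accidental: E.

E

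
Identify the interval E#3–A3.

Counting letters E–F–G–A gives a fourth.
E#→A = 4 semitones, 1 narrower than the perfect fourth (5), so diminished.

diminished fourth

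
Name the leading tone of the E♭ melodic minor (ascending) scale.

D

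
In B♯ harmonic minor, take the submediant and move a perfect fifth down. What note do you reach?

C#

The submediant of B# harmonic minor is G#.
A perfect fifth (7 semitones) below G# lands on the letter C, giving C#.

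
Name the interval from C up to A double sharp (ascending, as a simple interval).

The letter names run C→A, a span of 5 letter steps, so the interval is some kind of sixth.
C to A## is 11 semitones. A major sixth is 9, so 11 makes it doubly augmented.

doubly augmented sixth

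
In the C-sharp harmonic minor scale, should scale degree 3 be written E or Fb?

Each scale degree takes a distinct letter name. Degree 3 of a scale on C must use the letter E.
E and Fb are enharmonically the same pitch, but only E uses the letter E, so it is the correct spelling here.

E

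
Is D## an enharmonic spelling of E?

D## is pitch class 4; E is pitch class 4.
All spellings map to pitch class 4, so they are enharmonically equivalent.

Yes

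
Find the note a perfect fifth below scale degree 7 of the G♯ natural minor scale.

Scale degree 7 of G# natural minor is F#.
A perfect fifth (7 semitones) below F# lands on the letter B, giving B.

B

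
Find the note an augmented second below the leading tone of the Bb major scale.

Gb

The leading tone of Bb major is A.
An augmented second (3 semitones) below A lands on the letter G, giving Gb.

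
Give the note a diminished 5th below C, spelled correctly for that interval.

F#

A fifth below C lands on the letter F.
A diminished fifth spans 6 semitones, so C moves to pitch class 6. On the letter F that is F#.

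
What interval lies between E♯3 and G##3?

Counting letters E–F–G gives a third.
E#→G## = 4 semitones, exactly the major third.

major third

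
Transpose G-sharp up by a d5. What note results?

A fifth above G lands on the letter D.
A diminished fifth spans 6 semitones, so G# moves to pitch class 2. On the letter D that is D.

D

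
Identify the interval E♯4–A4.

The letter names run E→A, a span of 3 letter steps, so the interval is some kind of fourth.
E# to A is 4 semitones. A perfect fourth is 5, so 4 makes it diminished.

diminished fourth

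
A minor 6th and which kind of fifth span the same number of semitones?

A minor sixth spans 8 semitones.
A fifth spanning 8 semitones is augmented (the perfect fifth is 7).

augmented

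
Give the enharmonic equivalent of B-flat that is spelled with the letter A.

A#

Bb is pitch class 10. The letter A alone is pitch class 9.
To reach pitch class 10 from A requires an offset of +1 semitone, i.e. sharp: A#.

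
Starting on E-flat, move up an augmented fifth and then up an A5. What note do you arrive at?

F##

An augmented fifth up from Eb is B (letter B, 8 semitones up).
An augmented fifth up from B is F## (letter F, 8 semitones up).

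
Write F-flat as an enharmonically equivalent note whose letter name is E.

Plain E sits at the same pitch as Fb, so on the letter E the same pitch needs a natural: E.

E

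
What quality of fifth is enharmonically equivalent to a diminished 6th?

A diminished sixth spans 7 semitones.
A fifth spanning 7 semitones is perfect (the perfect fifth is 7).

perfect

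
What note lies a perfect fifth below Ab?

Db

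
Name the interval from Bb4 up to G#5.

augmented sixth

The letter names run B→G, a span of 5 letter steps, so the interval is some kind of sixth.
Bb to G# is 10 semitones. A major sixth is 9, so 10 makes it augmented.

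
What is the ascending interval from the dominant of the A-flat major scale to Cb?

The dominant of Ab major is Eb.
Eb up to Cb: letters E→C make it a sixth; 8 semitones makes it minor.

minor sixth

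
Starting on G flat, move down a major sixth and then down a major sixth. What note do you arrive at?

A major sixth down from Gb is Bbb (letter B, 9 semitones down).
A major sixth down from Bbb is Dbb (letter D, 9 semitones down).

Dbb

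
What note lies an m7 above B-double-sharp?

A##

B up a major seventh is A#, so the target letter is A.
From B##, a minor seventh is 10 semitones up: A##.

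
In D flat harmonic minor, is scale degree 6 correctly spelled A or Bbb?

Each scale degree takes a distinct letter name. Degree 6 of a scale on D must use the letter B.
Bbb and A are enharmonically the same pitch, but only Bbb uses the letter B, so it is the correct spelling here.

Bbb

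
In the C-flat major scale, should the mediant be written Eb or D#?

Eb

Each scale degree takes a distinct letter name. Degree 3 of a scale on C must use the letter E.
Eb and D# are enharmonically the same pitch, but only Eb uses the letter E, so it is the correct spelling here.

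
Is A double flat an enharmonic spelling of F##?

Abb is pitch class 7; F## is pitch class 7.
All spellings map to pitch class 7, so they are enharmonically equivalent.

Yes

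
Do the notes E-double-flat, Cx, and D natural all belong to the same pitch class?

Yes

Ebb is pitch class 2; C## is pitch class 2; D is pitch class 2.
All spellings map to pitch class 2, so they are enharmonically equivalent.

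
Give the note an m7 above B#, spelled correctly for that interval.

A#

A seventh above B lands on the letter A.
A minor seventh spans 10 semitones, so B# moves to pitch class 10. On the letter A that is A#.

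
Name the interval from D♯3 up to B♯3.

major sixth

Counting letters D–E–F–G–A–B gives a sixth.
D#→B# = 9 semitones, exactly the major sixth.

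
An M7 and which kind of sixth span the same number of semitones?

doubly augmented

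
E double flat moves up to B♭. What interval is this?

augmented fifth

Counting letters E–F–G–A–B gives a fifth.
Ebb→Bb = 8 semitones, 1 wider than the perfect fifth (7), so augmented.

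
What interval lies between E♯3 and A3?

The letter names run E→A, a span of 3 letter steps, so the interval is some kind of fourth.
E# to A is 4 semitones. A perfect fourth is 5, so 4 makes it diminished.

diminished fourth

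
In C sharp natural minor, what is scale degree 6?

A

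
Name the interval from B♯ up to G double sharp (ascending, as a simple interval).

major sixth

The letter names run B→G, a span of 5 letter steps, so the interval is some kind of sixth.
B# to G## is 9 semitones. A major sixth is 9, so 9 makes it major.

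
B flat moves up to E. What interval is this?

augmented fourth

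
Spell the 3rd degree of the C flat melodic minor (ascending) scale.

The Cb melodic minor (ascending) scale runs Cb Db Ebb Fb Gb Ab Bb.
Degree 3 is Ebb.

Ebb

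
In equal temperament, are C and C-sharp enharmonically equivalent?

No

Two spellings are enharmonically equivalent only if they share a pitch class.
Here C → 0, C# → 1; 0 ≠ 1, so they are not.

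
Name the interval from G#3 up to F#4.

minor seventh

The letter names run G→F, a span of 6 letter steps, so the interval is some kind of seventh.
G# to F# is 10 semitones. A major seventh is 11, so 10 makes it minor.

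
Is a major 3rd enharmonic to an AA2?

Yes

A major third spans 4 semitones; a doubly augmented second spans 4.
They are enharmonically equivalent.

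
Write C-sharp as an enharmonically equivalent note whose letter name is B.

B##

Plain B sits 2 semitones below C#, so on the letter B the same pitch needs a double sharp: B##.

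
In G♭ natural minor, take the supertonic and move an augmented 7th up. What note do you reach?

G#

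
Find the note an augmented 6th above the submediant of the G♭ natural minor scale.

C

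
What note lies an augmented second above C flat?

A second above C lands on the letter D.
An augmented second spans 3 semitones, so Cb moves to pitch class 2. On the letter D that is D.

D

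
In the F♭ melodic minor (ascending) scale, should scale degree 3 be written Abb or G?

Each scale degree takes a distinct letter name. Degree 3 of a scale on F must use the letter A.
Abb and G are enharmonically the same pitch, but only Abb uses the letter A, so it is the correct spelling here.

Abb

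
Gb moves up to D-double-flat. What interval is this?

diminished fifth

Counting letters G–A–B–C–D gives a fifth.
Gb→Dbb = 6 semitones, 1 narrower than the perfect fifth (7), so diminished.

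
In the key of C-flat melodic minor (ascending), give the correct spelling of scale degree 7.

Degree 7 takes the letter 6 steps above C, which is B.
In melodic minor (ascending), degree 7 sits 11 semitones above the tonic. Cb + 11 semitones is pitch class 10, spelled on B as Bb.

Bb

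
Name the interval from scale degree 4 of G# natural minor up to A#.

major sixth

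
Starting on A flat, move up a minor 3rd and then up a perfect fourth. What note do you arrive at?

Fb

A minor third up from Ab is Cb (letter C, 3 semitones up).
A perfect fourth up from Cb is Fb (letter F, 5 semitones up).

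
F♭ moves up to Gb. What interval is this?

major second

The letter names run F→G, a span of 1 letter step, so the interval is some kind of second.
Fb to Gb is 2 semitones. A major second is 2, so 2 makes it major.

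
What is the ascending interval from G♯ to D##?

augmented fifth

The letter names run G→D, a span of 4 letter steps, so the interval is some kind of fifth.
G# to D## is 8 semitones. A perfect fifth is 7, so 8 makes it augmented.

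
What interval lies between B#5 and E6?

diminished fourth

The letter names run B→E, a span of 3 letter steps, so the interval is some kind of fourth.
B# to E is 4 semitones. A perfect fourth is 5, so 4 makes it diminished.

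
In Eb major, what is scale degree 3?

G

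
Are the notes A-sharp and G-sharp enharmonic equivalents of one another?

Two spellings are enharmonically equivalent only if they share a pitch class.
Here A# → 10, G# → 8; 8 ≠ 10, so they are not.

No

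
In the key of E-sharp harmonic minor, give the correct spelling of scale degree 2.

Degree 2 takes the letter 1 step above E, which is F.
In harmonic minor, degree 2 sits 2 semitones above the tonic. E# + 2 semitones is pitch class 7, spelled on F as F##.

F##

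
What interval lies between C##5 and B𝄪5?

major seventh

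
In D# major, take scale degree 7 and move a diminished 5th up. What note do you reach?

Scale degree 7 of D# major is C##.
A diminished fifth (6 semitones) above C## lands on the letter G, giving G#.

G#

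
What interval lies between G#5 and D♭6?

The letter names run G→D, a span of 4 letter steps, so the interval is some kind of fifth.
G# to Db is 5 semitones. A perfect fifth is 7, so 5 makes it doubly diminished.

doubly diminished fifth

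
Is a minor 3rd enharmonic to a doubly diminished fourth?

A minor third spans 3 semitones; a doubly diminished fourth spans 3.
They are enharmonically equivalent.

Yes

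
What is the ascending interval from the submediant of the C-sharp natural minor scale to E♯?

augmented fifth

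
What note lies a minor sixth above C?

Ab

C up a major sixth is A, so the target letter is A.
From C, a minor sixth is 8 semitones up: Ab.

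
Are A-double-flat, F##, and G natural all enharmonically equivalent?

Yes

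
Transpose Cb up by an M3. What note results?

Eb

C up a major third is E, so the target letter is E.
From Cb, a major third is 4 semitones up: Eb.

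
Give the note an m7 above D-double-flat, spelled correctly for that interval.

Cbb

D up a major seventh is C#, so the target letter is C.
From Dbb, a minor seventh is 10 semitones up: Cbb.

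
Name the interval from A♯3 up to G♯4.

minor seventh

The letter names run A→G, a span of 6 letter steps, so the interval is some kind of seventh.
A# to G# is 10 semitones. A major seventh is 11, so 10 makes it minor.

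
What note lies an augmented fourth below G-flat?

A fourth below G lands on the letter D.
An augmented fourth spans 6 semitones, so Gb moves to pitch class 0. On the letter D that is Dbb.

Dbb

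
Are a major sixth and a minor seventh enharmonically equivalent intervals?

No

A major sixth spans 9 semitones; a minor seventh spans 10.
The spans differ, so they are not enharmonic equivalents.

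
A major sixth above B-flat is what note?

G

B up a major sixth is G#, so the target letter is G.
From Bb, a major sixth is 9 semitones up: G.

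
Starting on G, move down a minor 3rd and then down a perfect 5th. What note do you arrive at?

A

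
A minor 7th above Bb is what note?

Ab

A seventh above B lands on the letter A.
A minor seventh spans 10 semitones, so Bb moves to pitch class 8. On the letter A that is Ab.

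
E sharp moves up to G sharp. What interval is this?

minor third

Counting letters E–F–G gives a third.
E#→G# = 3 semitones, 1 narrower than the major third (4), so minor.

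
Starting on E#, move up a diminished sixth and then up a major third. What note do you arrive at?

E

A diminished sixth up from E# is C (letter C, 7 semitones up).
A major third up from C is E (letter E, 4 semitones up).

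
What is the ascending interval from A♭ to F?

major sixth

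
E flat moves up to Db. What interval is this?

minor seventh

The letter names run E→D, a span of 6 letter steps, so the interval is some kind of seventh.
Eb to Db is 10 semitones. A major seventh is 11, so 10 makes it minor.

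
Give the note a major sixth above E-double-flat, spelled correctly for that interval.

E up a major sixth is C#, so the target letter is C.
From Ebb, a major sixth is 9 semitones up: Cb.

Cb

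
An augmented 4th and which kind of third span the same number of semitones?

doubly augmented

An augmented fourth spans 6 semitones.
A third spanning 6 semitones is doubly augmented (the major third is 4).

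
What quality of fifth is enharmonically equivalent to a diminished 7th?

A diminished seventh spans 9 semitones.
A fifth spanning 9 semitones is doubly augmented (the perfect fifth is 7).

doubly augmented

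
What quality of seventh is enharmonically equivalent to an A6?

An augmented sixth spans 10 semitones.
A seventh spanning 10 semitones is minor (the major seventh is 11).

minor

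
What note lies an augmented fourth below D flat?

Abb

A fourth below D lands on the letter A.
An augmented fourth spans 6 semitones, so Db moves to pitch class 7. On the letter A that is Abb.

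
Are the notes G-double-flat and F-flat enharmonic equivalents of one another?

No

Two spellings are enharmonically equivalent only if they share a pitch class.
Here Gbb → 5, Fb → 4; 4 ≠ 5, so they are not.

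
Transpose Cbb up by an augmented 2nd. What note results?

Db

C up a major second is D, so the target letter is D.
From Cbb, an augmented second is 3 semitones up: Db.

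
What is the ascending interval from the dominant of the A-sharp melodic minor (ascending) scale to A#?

perfect fourth

The dominant of A# melodic minor (ascending) is E#.
E# up to A#: letters E→A make it a fourth; 5 semitones makes it perfect.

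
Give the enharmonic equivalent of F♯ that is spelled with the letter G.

Plain G sits 1 semitone above F#, so on the letter G the same pitch needs a flat: Gb.

Gb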